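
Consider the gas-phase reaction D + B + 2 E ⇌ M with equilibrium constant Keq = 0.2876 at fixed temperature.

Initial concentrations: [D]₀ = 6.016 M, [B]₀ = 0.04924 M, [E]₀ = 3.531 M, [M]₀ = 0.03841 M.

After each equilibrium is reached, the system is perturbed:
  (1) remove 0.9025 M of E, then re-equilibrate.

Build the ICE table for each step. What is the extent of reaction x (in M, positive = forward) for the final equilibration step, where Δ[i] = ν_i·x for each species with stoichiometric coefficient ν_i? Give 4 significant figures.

Q₀ = 0.0104 vs Keq = 0.2876 ⇒ Q<K, forward
Step 1:
                  D         B         E         M
  Initial     6.016   0.04924     3.531   0.03841
  Change   -0.04513  -0.04513  -0.09026   0.04513
  Equil       5.971  0.004109     3.441   0.08354
  solve Keq expr → x = 0.04513; check Q = 0.2876
Then remove 0.9025 M of E.
Step 2:
                  D         B         E         M
  Initial     5.971  0.004109     2.538   0.08354
  Change    0.00312   0.00312  0.006241  -0.00312
  Equil       5.974   0.00723     2.544   0.08042
  solve Keq expr → x = -0.00312; check Q = 0.2876

x = -0.00312 M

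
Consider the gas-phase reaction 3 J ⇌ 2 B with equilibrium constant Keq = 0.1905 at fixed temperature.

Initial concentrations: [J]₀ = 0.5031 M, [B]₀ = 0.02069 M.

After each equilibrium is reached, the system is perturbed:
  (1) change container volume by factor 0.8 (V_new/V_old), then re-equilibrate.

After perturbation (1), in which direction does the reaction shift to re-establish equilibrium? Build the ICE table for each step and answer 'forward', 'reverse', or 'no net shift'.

Q₀ = 0.003362 vs Keq = 0.1905 ⇒ Q<K, forward
Step 1:
                  J         B
  I          0.5031   0.02069
  C         -0.1226   0.08175
  E          0.3805    0.1024
  solve Keq expr → x = 0.04087; check Q = 0.1905
Then change container volume by factor 0.8 (V_new/V_old).
Step 2:
                  J         B
  I          0.4756     0.128
  C        -0.01356  0.009037
  E           0.462    0.1371
  solve Keq expr → x = 0.004519; check Q = 0.1905

Direction: forward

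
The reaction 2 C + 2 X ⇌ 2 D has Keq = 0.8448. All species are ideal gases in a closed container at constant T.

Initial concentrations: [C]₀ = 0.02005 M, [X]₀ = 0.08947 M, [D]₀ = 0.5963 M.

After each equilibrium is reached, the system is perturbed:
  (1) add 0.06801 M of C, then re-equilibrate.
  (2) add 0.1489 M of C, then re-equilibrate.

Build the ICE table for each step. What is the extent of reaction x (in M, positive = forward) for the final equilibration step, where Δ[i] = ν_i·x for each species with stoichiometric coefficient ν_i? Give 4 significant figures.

x = 0.01647 M

Q₀ = 1.1050e+05 vs Keq = 0.8448 ⇒ Q>K, reverse
Step 1:
                    C           X           D
  I           0.02005     0.08947      0.5963
  C             0.404       0.404      -0.404
  E             0.424      0.4935      0.1923
  solve Keq expr → x = -0.202; check Q = 0.8448
Then add 0.06801 M of C.
Step 2:
                    C           X           D
  I             0.492      0.4935      0.1923
  C          -0.01631    -0.01631     0.01631
  E            0.4757      0.4771      0.2086
  solve Keq expr → x = 0.008157; check Q = 0.8448
Then add 0.1489 M of C.
Step 3:
                    C           X           D
  I            0.6246      0.4771      0.2086
  C          -0.03294    -0.03294     0.03294
  E            0.5917      0.4442      0.2416
  solve Keq expr → x = 0.01647; check Q = 0.8448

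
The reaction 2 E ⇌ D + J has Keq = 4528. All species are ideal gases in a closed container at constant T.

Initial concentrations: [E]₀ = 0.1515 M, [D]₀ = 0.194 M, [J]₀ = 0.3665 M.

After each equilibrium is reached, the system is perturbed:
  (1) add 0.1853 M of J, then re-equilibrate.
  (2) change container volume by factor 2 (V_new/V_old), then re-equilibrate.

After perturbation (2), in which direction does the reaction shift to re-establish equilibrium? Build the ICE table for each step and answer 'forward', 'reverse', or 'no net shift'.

Direction: no net shift

Q₀ = 3.098 vs Keq = 4528 ⇒ Q<K, forward
Step 1:
                    E           D           J
  init         0.1515       0.194      0.3665
  Δ           -0.1464      0.0732      0.0732
  eq         0.005094      0.2672      0.4397
  solve Keq expr → x = 0.0732; check Q = 4528
Then add 0.1853 M of J.
Step 2:
                    E           D           J
  init       0.005094      0.2672       0.625
  Δ        9.7133e-04 -4.8567e-04 -4.8567e-04
  eq         0.006065      0.2667      0.6245
  solve Keq expr → x = -4.8567e-04; check Q = 4528
Then change container volume by factor 2 (V_new/V_old).
Step 3:
                    E           D           J
  init       0.003033      0.1334      0.3123
  Δ                 0           0           0
  eq         0.003033      0.1334      0.3123
  solve Keq expr → x = 0; check Q = 4528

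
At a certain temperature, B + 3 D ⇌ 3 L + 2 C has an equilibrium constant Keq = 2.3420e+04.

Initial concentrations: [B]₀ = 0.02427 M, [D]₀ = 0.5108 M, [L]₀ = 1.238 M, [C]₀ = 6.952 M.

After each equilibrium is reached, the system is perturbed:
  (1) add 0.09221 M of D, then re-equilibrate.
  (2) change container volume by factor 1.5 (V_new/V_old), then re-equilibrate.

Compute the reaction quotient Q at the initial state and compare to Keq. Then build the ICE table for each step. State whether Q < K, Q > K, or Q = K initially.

Q₀ = 2.8350e+04; Q > K (proceeds reverse)

Q₀ = 2.8350e+04 vs Keq = 2.3420e+04 ⇒ Q>K, reverse
Step 1:
                  B         D         L         C
  I         0.02427    0.5108     1.238     6.952
  C        0.002976  0.008927 -0.008927 -0.005951
  E         0.02725    0.5197     1.229     6.946
  solve Keq expr → x = -0.002976; check Q = 2.3420e+04
Then add 0.09221 M of D.
Step 2:
                  B         D         L         C
  I         0.02725    0.6119     1.229     6.946
  C       -0.007458  -0.02237   0.02237   0.01492
  E         0.01979    0.5896     1.251     6.961
  solve Keq expr → x = 0.007458; check Q = 2.3420e+04
Then change container volume by factor 1.5 (V_new/V_old).
Step 3:
                  B         D         L         C
  I         0.01319     0.393    0.8343     4.641
  C       -0.003321 -0.009962  0.009962  0.006641
  E        0.009871    0.3831    0.8443     4.647
  solve Keq expr → x = 0.003321; check Q = 2.3420e+04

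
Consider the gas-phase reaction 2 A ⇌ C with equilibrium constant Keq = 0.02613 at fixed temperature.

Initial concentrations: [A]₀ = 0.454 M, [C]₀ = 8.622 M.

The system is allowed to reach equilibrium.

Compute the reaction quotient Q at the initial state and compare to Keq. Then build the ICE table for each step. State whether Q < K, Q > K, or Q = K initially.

Q₀ = 41.83 vs Keq = 0.02613 ⇒ Q>K, reverse
Step 1:
                  A         C
  Initial     0.454     8.622
  Change      10.72     -5.36
  Equil       11.17     3.262
  solve Keq expr → x = -5.36; check Q = 0.02613

Q₀ = 41.83; Q > K (proceeds reverse)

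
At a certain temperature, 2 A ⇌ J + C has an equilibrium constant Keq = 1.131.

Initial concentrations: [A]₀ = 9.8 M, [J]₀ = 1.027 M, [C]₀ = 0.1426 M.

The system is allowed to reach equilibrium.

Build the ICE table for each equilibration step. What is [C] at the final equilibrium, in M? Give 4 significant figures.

Q₀ = 0.001525 vs Keq = 1.131 ⇒ Q<K, forward
Step 1:
                    A           J           C
  I               9.8       1.027      0.1426
  C            -6.309       3.154       3.154
  E             3.491       4.181       3.297
  solve Keq expr → x = 3.154; check Q = 1.131

[C]_eq = 3.297 M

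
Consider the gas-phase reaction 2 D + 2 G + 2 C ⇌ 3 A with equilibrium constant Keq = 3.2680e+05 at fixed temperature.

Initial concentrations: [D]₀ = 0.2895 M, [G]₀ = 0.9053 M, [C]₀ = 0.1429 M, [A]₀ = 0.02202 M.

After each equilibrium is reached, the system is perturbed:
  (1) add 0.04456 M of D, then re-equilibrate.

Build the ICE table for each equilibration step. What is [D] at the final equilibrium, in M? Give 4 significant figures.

[D]_eq = 0.1925 M

Q₀ = 0.007612 vs Keq = 3.2680e+05 ⇒ Q<K, forward
Step 1:
                   D          G          C          A
  Initial     0.2895     0.9053     0.1429    0.02202
  Change     -0.1412    -0.1412    -0.1412     0.2117
  Equil       0.1483     0.7641   0.001744     0.2338
  solve Keq expr → x = 0.07058; check Q = 3.2680e+05
Then add 0.04456 M of D.
Step 2:
                   D          G          C          A
  Initial     0.1929     0.7641   0.001744     0.2338
  Change  -3.9431e-04 -3.9431e-04 -3.9431e-04 5.9147e-04
  Equil       0.1925     0.7637    0.00135     0.2343
  solve Keq expr → x = 1.9716e-04; check Q = 3.2680e+05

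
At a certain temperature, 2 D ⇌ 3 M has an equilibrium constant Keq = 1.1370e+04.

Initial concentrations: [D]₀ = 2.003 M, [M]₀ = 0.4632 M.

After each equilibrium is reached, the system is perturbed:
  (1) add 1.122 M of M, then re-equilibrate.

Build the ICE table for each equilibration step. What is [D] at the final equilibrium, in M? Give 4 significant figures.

Q₀ = 0.02477 vs Keq = 1.1370e+04 ⇒ Q<K, forward
Step 1:
                   D          M
  Initial      2.003     0.4632
  Change      -1.945      2.917
  Equil      0.05828       3.38
  solve Keq expr → x = 0.9724; check Q = 1.1370e+04
Then add 1.122 M of M.
Step 2:
                   D          M
  Initial    0.05828      4.502
  Change     0.02997   -0.04495
  Equil      0.08825      4.457
  solve Keq expr → x = -0.01498; check Q = 1.1370e+04

[D]_eq = 0.08825 M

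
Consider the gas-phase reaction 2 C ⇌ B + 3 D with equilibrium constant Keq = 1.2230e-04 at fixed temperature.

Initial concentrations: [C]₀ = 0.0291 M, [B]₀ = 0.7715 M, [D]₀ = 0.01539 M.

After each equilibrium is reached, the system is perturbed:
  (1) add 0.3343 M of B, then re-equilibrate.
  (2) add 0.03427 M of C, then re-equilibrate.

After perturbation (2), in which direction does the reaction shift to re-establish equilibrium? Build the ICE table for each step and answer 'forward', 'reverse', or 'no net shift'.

Q₀ = 0.003321 vs Keq = 1.2230e-04 ⇒ Q>K, reverse
Step 1:
                    C           B           D
  I            0.0291      0.7715     0.01539
  C           0.00636    -0.00318    -0.00954
  E           0.03546      0.7683     0.00585
  solve Keq expr → x = -0.00318; check Q = 1.2230e-04
Then add 0.3343 M of B.
Step 2:
                    C           B           D
  I           0.03546       1.103     0.00585
  C        4.1525e-04 -2.0762e-04 -6.2287e-04
  E           0.03588       1.102    0.005227
  solve Keq expr → x = -2.0762e-04; check Q = 1.2230e-04
Then add 0.03427 M of C.
Step 3:
                    C           B           D
  I           0.07015       1.102    0.005227
  C         -0.001865  9.3271e-04    0.002798
  E           0.06828       1.103    0.008025
  solve Keq expr → x = 9.3271e-04; check Q = 1.2230e-04

Direction: forward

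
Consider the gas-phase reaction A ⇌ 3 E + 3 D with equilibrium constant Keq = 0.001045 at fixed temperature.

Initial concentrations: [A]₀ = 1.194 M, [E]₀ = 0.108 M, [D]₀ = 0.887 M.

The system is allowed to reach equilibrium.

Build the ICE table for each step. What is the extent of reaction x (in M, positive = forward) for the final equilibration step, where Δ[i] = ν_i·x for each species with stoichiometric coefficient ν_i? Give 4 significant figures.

x = 0.003889 M

Q₀ = 7.3627e-04 vs Keq = 0.001045 ⇒ Q<K, forward
Step 1:
                  A         E         D
  init        1.194     0.108     0.887
  Δ       -0.003889   0.01167   0.01167
  eq           1.19    0.1197    0.8987
  solve Keq expr → x = 0.003889; check Q = 0.001045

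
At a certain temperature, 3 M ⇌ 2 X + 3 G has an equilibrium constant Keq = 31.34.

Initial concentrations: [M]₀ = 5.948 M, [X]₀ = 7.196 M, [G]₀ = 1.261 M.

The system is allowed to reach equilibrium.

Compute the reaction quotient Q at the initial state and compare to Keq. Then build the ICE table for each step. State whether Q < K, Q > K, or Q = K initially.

Q₀ = 0.4934; Q < K (proceeds forward)

Q₀ = 0.4934 vs Keq = 31.34 ⇒ Q<K, forward
Step 1:
                    M           X           G
  Initial       5.948       7.196       1.261
  Change       -1.854       1.236       1.854
  Equil         4.094       8.432       3.115
  solve Keq expr → x = 0.6181; check Q = 31.34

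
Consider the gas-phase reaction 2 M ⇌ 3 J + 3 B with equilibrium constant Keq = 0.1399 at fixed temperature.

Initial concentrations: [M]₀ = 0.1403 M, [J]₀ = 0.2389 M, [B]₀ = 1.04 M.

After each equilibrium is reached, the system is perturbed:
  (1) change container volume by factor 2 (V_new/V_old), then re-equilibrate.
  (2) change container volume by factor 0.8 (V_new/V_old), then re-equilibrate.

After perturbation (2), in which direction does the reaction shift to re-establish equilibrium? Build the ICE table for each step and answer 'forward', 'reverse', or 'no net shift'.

Direction: reverse

Q₀ = 0.7792 vs Keq = 0.1399 ⇒ Q>K, reverse
Step 1:
                    M           J           B
  Initial      0.1403      0.2389        1.04
  Change      0.04412    -0.06618    -0.06618
  Equil        0.1844      0.1727      0.9738
  solve Keq expr → x = -0.02206; check Q = 0.1399
Then change container volume by factor 2 (V_new/V_old).
Step 2:
                    M           J           B
  Initial     0.09221     0.08636      0.4869
  Change     -0.03613      0.0542      0.0542
  Equil       0.05608      0.1406      0.5411
  solve Keq expr → x = 0.01807; check Q = 0.1399
Then change container volume by factor 0.8 (V_new/V_old).
Step 3:
                    M           J           B
  Initial      0.0701      0.1757      0.6764
  Change      0.01487     -0.0223     -0.0223
  Equil       0.08497      0.1534      0.6541
  solve Keq expr → x = -0.007434; check Q = 0.1399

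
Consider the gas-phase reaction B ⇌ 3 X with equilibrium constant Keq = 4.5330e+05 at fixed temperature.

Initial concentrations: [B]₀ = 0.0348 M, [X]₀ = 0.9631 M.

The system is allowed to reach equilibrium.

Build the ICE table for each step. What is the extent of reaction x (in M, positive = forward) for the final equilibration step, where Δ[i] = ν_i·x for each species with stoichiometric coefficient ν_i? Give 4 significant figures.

x = 0.0348 M

Q₀ = 25.67 vs Keq = 4.5330e+05 ⇒ Q<K, forward
Step 1:
                   B          X
  I           0.0348     0.9631
  C          -0.0348     0.1044
  E       2.6835e-06      1.067
  solve Keq expr → x = 0.0348; check Q = 4.5330e+05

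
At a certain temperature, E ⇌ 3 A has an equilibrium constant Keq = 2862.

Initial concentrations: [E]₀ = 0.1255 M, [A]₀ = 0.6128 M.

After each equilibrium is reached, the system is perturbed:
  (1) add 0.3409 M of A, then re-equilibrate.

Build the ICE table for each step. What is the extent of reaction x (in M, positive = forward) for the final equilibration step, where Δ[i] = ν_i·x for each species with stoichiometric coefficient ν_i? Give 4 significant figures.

x = -4.8058e-04 M

Q₀ = 1.834 vs Keq = 2862 ⇒ Q<K, forward
Step 1:
                   E          A
  init        0.1255     0.6128
  Δ          -0.1252     0.3755
  eq      3.3727e-04     0.9883
  solve Keq expr → x = 0.1252; check Q = 2862
Then add 0.3409 M of A.
Step 2:
                   E          A
  init    3.3727e-04      1.329
  Δ       4.8058e-04  -0.001442
  eq      8.1785e-04      1.328
  solve Keq expr → x = -4.8058e-04; check Q = 2862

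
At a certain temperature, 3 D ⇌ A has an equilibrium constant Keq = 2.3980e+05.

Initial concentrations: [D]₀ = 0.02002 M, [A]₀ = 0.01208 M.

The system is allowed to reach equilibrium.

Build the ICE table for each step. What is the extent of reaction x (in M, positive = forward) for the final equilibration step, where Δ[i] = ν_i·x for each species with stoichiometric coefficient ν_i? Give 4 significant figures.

Q₀ = 1505 vs Keq = 2.3980e+05 ⇒ Q<K, forward
Step 1:
                    D           A
  Initial     0.02002     0.01208
  Change     -0.01585    0.005284
  Equil      0.004168     0.01736
  solve Keq expr → x = 0.005284; check Q = 2.3980e+05

x = 0.005284 M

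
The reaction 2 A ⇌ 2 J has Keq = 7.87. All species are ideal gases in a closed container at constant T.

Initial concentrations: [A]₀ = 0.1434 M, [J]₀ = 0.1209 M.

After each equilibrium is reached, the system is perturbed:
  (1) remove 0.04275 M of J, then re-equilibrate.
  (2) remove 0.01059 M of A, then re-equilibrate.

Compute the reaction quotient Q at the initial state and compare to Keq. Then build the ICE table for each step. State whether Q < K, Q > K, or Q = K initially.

Q₀ = 0.7108 vs Keq = 7.87 ⇒ Q<K, forward
Step 1:
                   A          J
  init        0.1434     0.1209
  Δ         -0.07395    0.07395
  eq         0.06945     0.1948
  solve Keq expr → x = 0.03697; check Q = 7.87
Then remove 0.04275 M of J.
Step 2:
                   A          J
  init       0.06945     0.1521
  Δ         -0.01123    0.01123
  eq         0.05822     0.1633
  solve Keq expr → x = 0.005617; check Q = 7.87
Then remove 0.01059 M of A.
Step 3:
                   A          J
  init       0.04763     0.1633
  Δ         0.007807  -0.007807
  eq         0.05544     0.1555
  solve Keq expr → x = -0.003904; check Q = 7.87

Q₀ = 0.7108; Q < K (proceeds forward)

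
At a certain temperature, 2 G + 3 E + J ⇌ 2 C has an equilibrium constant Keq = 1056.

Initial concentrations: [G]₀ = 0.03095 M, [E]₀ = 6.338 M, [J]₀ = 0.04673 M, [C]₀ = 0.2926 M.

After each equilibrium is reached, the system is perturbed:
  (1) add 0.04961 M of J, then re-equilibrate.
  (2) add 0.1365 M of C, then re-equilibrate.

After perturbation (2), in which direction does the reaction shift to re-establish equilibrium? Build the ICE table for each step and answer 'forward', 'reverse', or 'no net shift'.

Q₀ = 7.512 vs Keq = 1056 ⇒ Q<K, forward
Step 1:
                   G          E          J          C
  init       0.03095      6.338    0.04673     0.2926
  Δ         -0.02752   -0.04127   -0.01376    0.02752
  eq        0.003433      6.297    0.03297     0.3201
  solve Keq expr → x = 0.01376; check Q = 1056
Then add 0.04961 M of J.
Step 2:
                   G          E          J          C
  init      0.003433      6.297    0.08258     0.3201
  Δ        -0.001246  -0.001869 -6.2314e-04   0.001246
  eq        0.002187      6.295    0.08196     0.3214
  solve Keq expr → x = 6.2314e-04; check Q = 1056
Then add 0.1365 M of C.
Step 3:
                   G          E          J          C
  init      0.002187      6.295    0.08196     0.4579
  Δ       9.1317e-04    0.00137 4.5658e-04 -9.1317e-04
  eq          0.0031      6.296    0.08242     0.4569
  solve Keq expr → x = -4.5658e-04; check Q = 1056

Direction: reverse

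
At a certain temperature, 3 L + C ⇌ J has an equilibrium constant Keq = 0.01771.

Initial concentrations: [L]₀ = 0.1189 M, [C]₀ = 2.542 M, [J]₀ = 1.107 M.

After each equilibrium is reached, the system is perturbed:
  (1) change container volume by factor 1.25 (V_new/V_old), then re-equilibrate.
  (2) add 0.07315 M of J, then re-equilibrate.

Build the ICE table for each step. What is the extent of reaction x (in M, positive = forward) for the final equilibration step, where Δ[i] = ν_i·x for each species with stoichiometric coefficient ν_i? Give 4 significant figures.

Q₀ = 259.1 vs Keq = 0.01771 ⇒ Q>K, reverse
Step 1:
                   L          C          J
  Initial     0.1189      2.542      1.107
  Change        1.91     0.6367    -0.6367
  Equil        2.029      3.179     0.4703
  solve Keq expr → x = -0.6367; check Q = 0.01771
Then change container volume by factor 1.25 (V_new/V_old).
Step 2:
                   L          C          J
  Initial      1.623      2.543     0.3762
  Change       0.235    0.07834   -0.07834
  Equil        1.858      2.621     0.2979
  solve Keq expr → x = -0.07834; check Q = 0.01771
Then add 0.07315 M of J.
Step 3:
                   L          C          J
  Initial      1.858      2.621      0.371
  Change     0.08319    0.02773   -0.02773
  Equil        1.941      2.649     0.3433
  solve Keq expr → x = -0.02773; check Q = 0.01771

x = -0.02773 M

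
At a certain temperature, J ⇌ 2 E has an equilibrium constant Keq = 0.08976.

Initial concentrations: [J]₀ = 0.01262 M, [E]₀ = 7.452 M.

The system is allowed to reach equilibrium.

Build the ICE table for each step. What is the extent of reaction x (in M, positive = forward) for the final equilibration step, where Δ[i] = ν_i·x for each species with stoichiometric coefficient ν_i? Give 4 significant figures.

Q₀ = 4400 vs Keq = 0.08976 ⇒ Q>K, reverse
Step 1:
                  J         E
  init      0.01262     7.452
  Δ           3.447    -6.895
  eq           3.46    0.5573
  solve Keq expr → x = -3.447; check Q = 0.08976

x = -3.447 M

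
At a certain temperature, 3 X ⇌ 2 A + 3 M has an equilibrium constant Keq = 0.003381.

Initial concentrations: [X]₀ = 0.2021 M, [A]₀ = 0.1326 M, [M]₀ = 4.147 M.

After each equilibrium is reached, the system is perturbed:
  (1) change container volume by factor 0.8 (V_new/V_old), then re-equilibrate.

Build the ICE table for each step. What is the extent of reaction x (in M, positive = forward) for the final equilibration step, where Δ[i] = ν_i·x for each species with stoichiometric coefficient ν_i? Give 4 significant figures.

Q₀ = 151.9 vs Keq = 0.003381 ⇒ Q>K, reverse
Step 1:
                   X          A          M
  Initial     0.2021     0.1326      4.147
  Change      0.1961    -0.1307    -0.1961
  Equil       0.3982   0.001861      3.951
  solve Keq expr → x = -0.06537; check Q = 0.003381
Then change container volume by factor 0.8 (V_new/V_old).
Step 2:
                   X          A          M
  Initial     0.4978   0.002326      4.939
  Change  6.9131e-04 -4.6087e-04 -6.9131e-04
  Equil       0.4985   0.001865      4.938
  solve Keq expr → x = -2.3044e-04; check Q = 0.003381

x = -2.3044e-04 M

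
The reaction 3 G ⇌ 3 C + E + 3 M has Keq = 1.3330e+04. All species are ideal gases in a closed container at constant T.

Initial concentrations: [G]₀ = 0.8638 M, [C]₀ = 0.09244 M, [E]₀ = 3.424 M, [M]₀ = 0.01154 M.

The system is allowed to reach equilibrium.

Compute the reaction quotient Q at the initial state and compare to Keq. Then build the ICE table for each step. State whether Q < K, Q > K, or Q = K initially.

Q₀ = 6.4490e-09; Q < K (proceeds forward)

Q₀ = 6.4490e-09 vs Keq = 1.3330e+04 ⇒ Q<K, forward
Step 1:
                  G         C         E         M
  I          0.8638   0.09244     3.424   0.01154
  C         -0.8149    0.8149    0.2716    0.8149
  E          0.0489    0.9073     3.696    0.8264
  solve Keq expr → x = 0.2716; check Q = 1.3330e+04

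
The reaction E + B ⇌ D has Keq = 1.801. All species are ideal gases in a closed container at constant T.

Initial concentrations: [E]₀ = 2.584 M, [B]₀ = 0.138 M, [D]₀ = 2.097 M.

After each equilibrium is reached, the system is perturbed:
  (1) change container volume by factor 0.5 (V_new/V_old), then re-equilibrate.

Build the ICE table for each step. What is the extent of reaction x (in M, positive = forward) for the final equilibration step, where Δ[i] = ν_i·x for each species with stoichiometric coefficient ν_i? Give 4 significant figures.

Q₀ = 5.881 vs Keq = 1.801 ⇒ Q>K, reverse
Step 1:
                   E          B          D
  Initial      2.584      0.138      2.097
  Change      0.2303     0.2303    -0.2303
  Equil        2.814     0.3683      1.867
  solve Keq expr → x = -0.2303; check Q = 1.801
Then change container volume by factor 0.5 (V_new/V_old).
Step 2:
                   E          B          D
  Initial      5.629     0.7366      3.733
  Change     -0.3138    -0.3138     0.3138
  Equil        5.315     0.4228      4.047
  solve Keq expr → x = 0.3138; check Q = 1.801

x = 0.3138 M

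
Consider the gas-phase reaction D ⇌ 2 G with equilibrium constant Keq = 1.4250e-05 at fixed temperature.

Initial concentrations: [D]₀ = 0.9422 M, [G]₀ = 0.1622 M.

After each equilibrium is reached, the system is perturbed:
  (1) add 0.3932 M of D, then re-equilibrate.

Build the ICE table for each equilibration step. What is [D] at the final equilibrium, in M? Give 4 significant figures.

Q₀ = 0.02792 vs Keq = 1.4250e-05 ⇒ Q>K, reverse
Step 1:
                  D         G
  I          0.9422    0.1622
  C         0.07919   -0.1584
  E           1.021  0.003815
  solve Keq expr → x = -0.07919; check Q = 1.4250e-05
Then add 0.3932 M of D.
Step 2:
                  D         G
  I           1.415  0.003815
  C       -3.3707e-04 6.7414e-04
  E           1.414  0.004489
  solve Keq expr → x = 3.3707e-04; check Q = 1.4250e-05

[D]_eq = 1.414 M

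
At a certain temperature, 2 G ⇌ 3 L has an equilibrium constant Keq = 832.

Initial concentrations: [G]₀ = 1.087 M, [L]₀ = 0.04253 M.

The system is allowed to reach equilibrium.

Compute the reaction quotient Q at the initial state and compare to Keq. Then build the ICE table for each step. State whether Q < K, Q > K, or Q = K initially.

Q₀ = 6.5107e-05 vs Keq = 832 ⇒ Q<K, forward
Step 1:
                   G          L
  Initial      1.087    0.04253
  Change      -1.019      1.528
  Equil      0.06824      1.571
  solve Keq expr → x = 0.5094; check Q = 832

Q₀ = 6.5107e-05; Q < K (proceeds forward)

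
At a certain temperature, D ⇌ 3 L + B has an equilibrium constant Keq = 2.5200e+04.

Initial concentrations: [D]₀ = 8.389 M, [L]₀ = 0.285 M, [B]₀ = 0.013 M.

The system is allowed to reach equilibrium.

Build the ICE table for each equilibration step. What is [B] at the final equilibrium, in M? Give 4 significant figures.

Q₀ = 3.5873e-05 vs Keq = 2.5200e+04 ⇒ Q<K, forward
Step 1:
                    D           L           B
  I             8.389       0.285       0.013
  C            -6.449       19.35       6.449
  E              1.94       19.63       6.462
  solve Keq expr → x = 6.449; check Q = 2.5200e+04

[B]_eq = 6.462 M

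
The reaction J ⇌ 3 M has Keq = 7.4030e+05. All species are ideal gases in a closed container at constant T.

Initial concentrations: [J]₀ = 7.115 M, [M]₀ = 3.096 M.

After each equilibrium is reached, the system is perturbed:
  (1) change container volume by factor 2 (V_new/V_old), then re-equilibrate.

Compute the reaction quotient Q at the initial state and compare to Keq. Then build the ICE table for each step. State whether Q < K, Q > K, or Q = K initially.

Q₀ = 4.171 vs Keq = 7.4030e+05 ⇒ Q<K, forward
Step 1:
                    J           M
  init          7.115       3.096
  Δ            -7.095       21.29
  eq          0.01958       24.38
  solve Keq expr → x = 7.095; check Q = 7.4030e+05
Then change container volume by factor 2 (V_new/V_old).
Step 2:
                    J           M
  init        0.00979       12.19
  Δ         -0.007329     0.02199
  eq         0.002461       12.21
  solve Keq expr → x = 0.007329; check Q = 7.4030e+05

Q₀ = 4.171; Q < K (proceeds forward)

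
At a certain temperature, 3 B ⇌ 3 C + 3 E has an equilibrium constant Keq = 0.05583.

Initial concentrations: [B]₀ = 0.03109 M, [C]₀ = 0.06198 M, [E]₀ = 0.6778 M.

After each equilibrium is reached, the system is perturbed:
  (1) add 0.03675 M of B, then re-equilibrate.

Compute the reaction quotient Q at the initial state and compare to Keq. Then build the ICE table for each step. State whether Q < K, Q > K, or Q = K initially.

Q₀ = 2.467; Q > K (proceeds reverse)

Q₀ = 2.467 vs Keq = 0.05583 ⇒ Q>K, reverse
Step 1:
                    B           C           E
  init        0.03109     0.06198      0.6778
  Δ           0.02753    -0.02753    -0.02753
  eq          0.05862     0.03445      0.6503
  solve Keq expr → x = -0.009176; check Q = 0.05583
Then add 0.03675 M of B.
Step 2:
                    B           C           E
  init        0.09537     0.03445      0.6503
  Δ          -0.01301     0.01301     0.01301
  eq          0.08236     0.04746      0.6633
  solve Keq expr → x = 0.004335; check Q = 0.05583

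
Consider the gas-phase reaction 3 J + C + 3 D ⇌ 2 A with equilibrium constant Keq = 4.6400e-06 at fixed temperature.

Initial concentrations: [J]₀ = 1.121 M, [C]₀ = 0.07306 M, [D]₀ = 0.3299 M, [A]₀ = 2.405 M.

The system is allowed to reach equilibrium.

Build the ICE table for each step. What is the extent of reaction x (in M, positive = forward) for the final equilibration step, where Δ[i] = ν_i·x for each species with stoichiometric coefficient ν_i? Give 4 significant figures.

Q₀ = 1565 vs Keq = 4.6400e-06 ⇒ Q>K, reverse
Step 1:
                   J          C          D          A
  Initial      1.121    0.07306     0.3299      2.405
  Change       3.368      1.123      3.368     -2.246
  Equil        4.489      1.196      3.698     0.1594
  solve Keq expr → x = -1.123; check Q = 4.6400e-06

x = -1.123 M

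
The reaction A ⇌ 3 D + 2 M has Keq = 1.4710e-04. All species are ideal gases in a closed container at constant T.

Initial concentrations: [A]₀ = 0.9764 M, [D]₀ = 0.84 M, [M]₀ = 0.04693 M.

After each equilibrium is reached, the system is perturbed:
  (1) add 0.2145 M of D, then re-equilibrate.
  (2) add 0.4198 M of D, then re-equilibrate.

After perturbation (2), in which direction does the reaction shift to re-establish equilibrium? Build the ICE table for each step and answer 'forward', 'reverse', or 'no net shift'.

Q₀ = 0.001337 vs Keq = 1.4710e-04 ⇒ Q>K, reverse
Step 1:
                  A         D         M
  init       0.9764      0.84   0.04693
  Δ         0.01495  -0.04485   -0.0299
  eq         0.9913    0.7952   0.01703
  solve Keq expr → x = -0.01495; check Q = 1.4710e-04
Then add 0.2145 M of D.
Step 2:
                  A         D         M
  init       0.9913      1.01   0.01703
  Δ         0.00249 -0.007469  -0.00498
  eq         0.9938     1.002   0.01205
  solve Keq expr → x = -0.00249; check Q = 1.4710e-04
Then add 0.4198 M of D.
Step 3:
                  A         D         M
  init       0.9938     1.422   0.01205
  Δ        0.002429 -0.007286 -0.004857
  eq         0.9963     1.415  0.007194
  solve Keq expr → x = -0.002429; check Q = 1.4710e-04

Direction: reverse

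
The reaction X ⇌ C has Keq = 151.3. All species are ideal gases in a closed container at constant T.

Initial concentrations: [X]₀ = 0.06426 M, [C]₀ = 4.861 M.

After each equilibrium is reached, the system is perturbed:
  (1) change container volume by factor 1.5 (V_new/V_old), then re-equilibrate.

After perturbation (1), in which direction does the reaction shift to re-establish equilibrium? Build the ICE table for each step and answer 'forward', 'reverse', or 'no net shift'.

Direction: no net shift

Q₀ = 75.65 vs Keq = 151.3 ⇒ Q<K, forward
Step 1:
                   X          C
  Initial    0.06426      4.861
  Change    -0.03192    0.03192
  Equil      0.03234      4.893
  solve Keq expr → x = 0.03192; check Q = 151.3
Then change container volume by factor 1.5 (V_new/V_old).
Step 2:
                   X          C
  Initial    0.02156      3.262
  Change           0          0
  Equil      0.02156      3.262
  solve Keq expr → x = 0; check Q = 151.3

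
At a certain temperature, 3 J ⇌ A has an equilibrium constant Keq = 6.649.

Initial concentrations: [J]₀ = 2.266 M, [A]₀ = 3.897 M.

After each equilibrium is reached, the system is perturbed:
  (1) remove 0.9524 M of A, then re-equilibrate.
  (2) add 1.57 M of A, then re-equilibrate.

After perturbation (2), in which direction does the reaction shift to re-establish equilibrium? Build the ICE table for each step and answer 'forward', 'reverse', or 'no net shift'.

Direction: reverse

Q₀ = 0.3349 vs Keq = 6.649 ⇒ Q<K, forward
Step 1:
                    J           A
  Initial       2.266       3.897
  Change       -1.397      0.4657
  Equil         0.869       4.363
  solve Keq expr → x = 0.4657; check Q = 6.649
Then remove 0.9524 M of A.
Step 2:
                    J           A
  Initial       0.869        3.41
  Change     -0.06675     0.02225
  Equil        0.8022       3.433
  solve Keq expr → x = 0.02225; check Q = 6.649
Then add 1.57 M of A.
Step 3:
                    J           A
  Initial      0.8022       5.003
  Change       0.1052    -0.03506
  Equil        0.9074       4.967
  solve Keq expr → x = -0.03506; check Q = 6.649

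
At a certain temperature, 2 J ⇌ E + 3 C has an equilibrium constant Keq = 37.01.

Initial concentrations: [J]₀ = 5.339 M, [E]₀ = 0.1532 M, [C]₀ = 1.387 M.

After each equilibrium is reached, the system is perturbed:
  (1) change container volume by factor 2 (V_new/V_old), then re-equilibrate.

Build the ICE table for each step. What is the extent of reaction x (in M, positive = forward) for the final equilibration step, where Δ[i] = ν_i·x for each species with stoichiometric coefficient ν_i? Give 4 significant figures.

x = 0.1785 M

Q₀ = 0.01434 vs Keq = 37.01 ⇒ Q<K, forward
Step 1:
                   J          E          C
  init         5.339     0.1532      1.387
  Δ           -2.734      1.367      4.101
  eq           2.605       1.52      5.488
  solve Keq expr → x = 1.367; check Q = 37.01
Then change container volume by factor 2 (V_new/V_old).
Step 2:
                   J          E          C
  init         1.303       0.76      2.744
  Δ           -0.357     0.1785     0.5355
  eq          0.9456     0.9385      3.279
  solve Keq expr → x = 0.1785; check Q = 37.01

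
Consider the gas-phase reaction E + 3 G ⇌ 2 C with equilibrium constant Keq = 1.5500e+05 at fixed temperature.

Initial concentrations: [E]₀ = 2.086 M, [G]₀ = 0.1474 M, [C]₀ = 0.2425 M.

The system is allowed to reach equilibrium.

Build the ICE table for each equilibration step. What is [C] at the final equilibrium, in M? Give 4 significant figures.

[C]_eq = 0.336 M

Q₀ = 8.803 vs Keq = 1.5500e+05 ⇒ Q<K, forward
Step 1:
                  E         G         C
  init        2.086    0.1474    0.2425
  Δ        -0.04677   -0.1403   0.09354
  eq          2.039  0.007096     0.336
  solve Keq expr → x = 0.04677; check Q = 1.5500e+05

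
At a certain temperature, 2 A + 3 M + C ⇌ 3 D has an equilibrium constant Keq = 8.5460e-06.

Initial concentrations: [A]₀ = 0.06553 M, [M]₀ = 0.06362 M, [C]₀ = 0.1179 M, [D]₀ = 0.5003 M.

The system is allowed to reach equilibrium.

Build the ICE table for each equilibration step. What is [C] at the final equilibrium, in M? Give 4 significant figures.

[C]_eq = 0.2833 M

Q₀ = 9.6054e+05 vs Keq = 8.5460e-06 ⇒ Q>K, reverse
Step 1:
                    A           M           C           D
  Initial     0.06553     0.06362      0.1179      0.5003
  Change       0.3308      0.4962      0.1654     -0.4962
  Equil        0.3964      0.5599      0.2833    0.004057
  solve Keq expr → x = -0.1654; check Q = 8.5460e-06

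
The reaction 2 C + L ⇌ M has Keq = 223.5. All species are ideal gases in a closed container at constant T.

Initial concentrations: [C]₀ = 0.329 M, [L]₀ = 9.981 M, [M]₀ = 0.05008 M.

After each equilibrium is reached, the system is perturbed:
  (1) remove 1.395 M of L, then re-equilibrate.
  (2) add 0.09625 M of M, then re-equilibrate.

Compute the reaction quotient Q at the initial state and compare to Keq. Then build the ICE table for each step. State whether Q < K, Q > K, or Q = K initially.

Q₀ = 0.04636 vs Keq = 223.5 ⇒ Q<K, forward
Step 1:
                    C           L           M
  I             0.329       9.981     0.05008
  C           -0.3192     -0.1596      0.1596
  E          0.009774       9.821      0.2097
  solve Keq expr → x = 0.1596; check Q = 223.5
Then remove 1.395 M of L.
Step 2:
                    C           L           M
  I          0.009774       8.426      0.2097
  C        7.6816e-04  3.8408e-04 -3.8408e-04
  E           0.01054       8.427      0.2093
  solve Keq expr → x = -3.8408e-04; check Q = 223.5
Then add 0.09625 M of M.
Step 3:
                    C           L           M
  I           0.01054       8.427      0.3056
  C          0.002172    0.001086   -0.001086
  E           0.01271       8.428      0.3045
  solve Keq expr → x = -0.001086; check Q = 223.5

Q₀ = 0.04636; Q < K (proceeds forward)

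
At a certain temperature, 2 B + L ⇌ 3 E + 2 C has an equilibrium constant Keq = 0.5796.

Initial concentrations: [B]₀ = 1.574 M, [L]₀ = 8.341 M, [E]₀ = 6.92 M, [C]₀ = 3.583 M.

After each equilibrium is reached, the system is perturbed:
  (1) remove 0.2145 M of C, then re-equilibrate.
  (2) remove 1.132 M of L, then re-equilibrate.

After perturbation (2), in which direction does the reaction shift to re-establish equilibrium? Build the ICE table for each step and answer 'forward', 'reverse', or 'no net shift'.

Direction: reverse

Q₀ = 205.9 vs Keq = 0.5796 ⇒ Q>K, reverse
Step 1:
                    B           L           E           C
  I             1.574       8.341        6.92       3.583
  C             2.246       1.123      -3.369      -2.246
  E              3.82       9.464       3.551       1.337
  solve Keq expr → x = -1.123; check Q = 0.5796
Then remove 0.2145 M of C.
Step 2:
                    B           L           E           C
  I              3.82       9.464       3.551       1.123
  C          -0.09901     -0.0495      0.1485     0.09901
  E             3.721       9.414         3.7       1.222
  solve Keq expr → x = 0.0495; check Q = 0.5796
Then remove 1.132 M of L.
Step 3:
                    B           L           E           C
  I             3.721       8.282         3.7       1.222
  C           0.03678     0.01839    -0.05517    -0.03678
  E             3.758       8.301       3.644       1.185
  solve Keq expr → x = -0.01839; check Q = 0.5796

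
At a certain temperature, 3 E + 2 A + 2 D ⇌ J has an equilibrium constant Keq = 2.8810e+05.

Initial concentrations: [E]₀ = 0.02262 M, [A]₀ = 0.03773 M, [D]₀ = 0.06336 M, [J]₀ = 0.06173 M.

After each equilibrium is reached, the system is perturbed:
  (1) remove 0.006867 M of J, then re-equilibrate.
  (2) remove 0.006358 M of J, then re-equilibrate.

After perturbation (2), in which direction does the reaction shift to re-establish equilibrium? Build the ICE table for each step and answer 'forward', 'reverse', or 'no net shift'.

Q₀ = 9.3329e+08 vs Keq = 2.8810e+05 ⇒ Q>K, reverse
Step 1:
                   E          A          D          J
  Initial    0.02262    0.03773    0.06336    0.06173
  Change     0.07996    0.05331    0.05331   -0.02665
  Equil       0.1026    0.09104     0.1167    0.03508
  solve Keq expr → x = -0.02665; check Q = 2.8810e+05
Then remove 0.006867 M of J.
Step 2:
                   E          A          D          J
  Initial     0.1026    0.09104     0.1167    0.02821
  Change    -0.00322  -0.002146  -0.002146   0.001073
  Equil      0.09936    0.08889     0.1145    0.02928
  solve Keq expr → x = 0.001073; check Q = 2.8810e+05
Then remove 0.006358 M of J.
Step 3:
                   E          A          D          J
  Initial    0.09936    0.08889     0.1145    0.02293
  Change   -0.003406  -0.002271  -0.002271   0.001135
  Equil      0.09595    0.08662     0.1122    0.02406
  solve Keq expr → x = 0.001135; check Q = 2.8810e+05

Direction: forward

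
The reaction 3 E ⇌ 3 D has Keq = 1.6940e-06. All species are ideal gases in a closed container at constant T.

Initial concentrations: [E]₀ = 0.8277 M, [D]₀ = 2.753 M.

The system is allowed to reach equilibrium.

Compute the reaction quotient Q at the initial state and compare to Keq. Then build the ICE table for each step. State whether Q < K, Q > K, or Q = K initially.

Q₀ = 36.8; Q > K (proceeds reverse)

Q₀ = 36.8 vs Keq = 1.6940e-06 ⇒ Q>K, reverse
Step 1:
                  E         D
  Initial    0.8277     2.753
  Change      2.711    -2.711
  Equil       3.539   0.04218
  solve Keq expr → x = -0.9036; check Q = 1.6940e-06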